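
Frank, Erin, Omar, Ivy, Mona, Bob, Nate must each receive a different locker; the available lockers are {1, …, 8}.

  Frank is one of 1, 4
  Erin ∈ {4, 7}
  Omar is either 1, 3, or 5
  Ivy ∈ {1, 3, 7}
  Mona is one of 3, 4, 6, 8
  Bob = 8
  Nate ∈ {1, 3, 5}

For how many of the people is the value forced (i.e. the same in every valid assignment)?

2

Bob must be 8 (only option left). Strike 8 from Mona.
Among the 6 still-open variables, 6 fits only Mona (and all 6 values in {1, 3, 4, 5, 6, 7} must be used), so Mona = 6.
Determined: Mona=6, Bob=8. The other people each still have more than one consistent value. That makes 2.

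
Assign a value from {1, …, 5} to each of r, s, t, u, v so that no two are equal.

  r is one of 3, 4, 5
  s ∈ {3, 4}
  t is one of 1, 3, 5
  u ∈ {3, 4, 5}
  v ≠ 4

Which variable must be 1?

Among the 5 variables, 2 fits only v (and all 5 values in {1, 2, 3, 4, 5} must be used), so v = 2.
The 4 still-open variables together cover exactly {1, 3, 4, 5} — 4 values for 4 variables — and 1 appears only in t's list, so t = 1.

t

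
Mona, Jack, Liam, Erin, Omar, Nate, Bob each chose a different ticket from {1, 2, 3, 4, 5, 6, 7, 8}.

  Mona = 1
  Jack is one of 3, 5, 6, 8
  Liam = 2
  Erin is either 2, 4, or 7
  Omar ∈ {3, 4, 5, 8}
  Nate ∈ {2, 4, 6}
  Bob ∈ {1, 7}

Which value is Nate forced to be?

6

Mona has just one choice, so Mona = 1. Remove 1 from Bob.
Liam's domain is down to {2}, so Liam = 2. Strike 2 from Erin, Nate.
Bob has just one choice, so Bob = 7. Eliminate 7 elsewhere: Erin.
That leaves Erin = 4. Remove 4 from Omar, Nate.
So Nate = 6.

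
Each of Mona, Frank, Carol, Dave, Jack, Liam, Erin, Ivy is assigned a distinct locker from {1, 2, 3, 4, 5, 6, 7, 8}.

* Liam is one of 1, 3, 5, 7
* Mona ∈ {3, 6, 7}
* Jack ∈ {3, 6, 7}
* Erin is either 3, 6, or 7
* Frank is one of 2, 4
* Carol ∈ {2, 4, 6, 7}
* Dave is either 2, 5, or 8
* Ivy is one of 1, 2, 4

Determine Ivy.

Among the 8 variables, 8 fits only Dave (and all 8 values in {1, 2, 3, 4, 5, 6, 7, 8} must be used), so Dave = 8.
The 7 still-open variables draw from only 7 values {1, 2, 3, 4, 5, 6, 7}, so each is used; only Liam can be 5, hence Liam = 5.
The 6 still-open variables draw from only 6 values {1, 2, 3, 4, 6, 7}, so each is used; only Ivy can be 1, hence Ivy = 1.

1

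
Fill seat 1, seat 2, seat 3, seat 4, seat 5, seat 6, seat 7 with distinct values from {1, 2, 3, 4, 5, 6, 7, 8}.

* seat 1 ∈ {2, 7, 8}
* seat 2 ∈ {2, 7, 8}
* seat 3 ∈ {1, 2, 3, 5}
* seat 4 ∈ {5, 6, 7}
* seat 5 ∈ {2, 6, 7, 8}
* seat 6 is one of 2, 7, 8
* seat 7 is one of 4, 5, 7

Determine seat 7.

seat 1, seat 2, seat 6 between them cover only {2, 7, 8} — a naked triple. Remove those values from seat 3, seat 4, seat 5, seat 7.
seat 5 must be 6 (only option left). Strike 6 from seat 4.
seat 4 must be 5 (only option left). Remove 5 from seat 3, seat 7.
So seat 7 = 4.

4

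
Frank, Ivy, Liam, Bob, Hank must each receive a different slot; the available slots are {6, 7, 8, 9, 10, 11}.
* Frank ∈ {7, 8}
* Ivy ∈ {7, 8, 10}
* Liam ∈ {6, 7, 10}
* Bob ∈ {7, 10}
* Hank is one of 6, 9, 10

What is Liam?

6

The 5 variables draw from only 5 values {6, 7, 8, 9, 10}, so each is used; only Hank can be 9, hence Hank = 9.
The 4 still-open variables together cover exactly {6, 7, 8, 10} — 4 values for 4 variables — and 6 appears only in Liam's list, so Liam = 6.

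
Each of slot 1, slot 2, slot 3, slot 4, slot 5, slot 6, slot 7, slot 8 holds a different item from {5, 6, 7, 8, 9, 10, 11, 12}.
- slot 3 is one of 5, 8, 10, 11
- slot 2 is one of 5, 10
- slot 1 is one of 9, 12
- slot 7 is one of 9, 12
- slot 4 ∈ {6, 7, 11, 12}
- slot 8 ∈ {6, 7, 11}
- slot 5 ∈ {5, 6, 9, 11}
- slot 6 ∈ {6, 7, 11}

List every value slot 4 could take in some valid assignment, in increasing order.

Among the 8 variables, 8 fits only slot 3 (and all 8 values in {5, 6, 7, 8, 9, 10, 11, 12} must be used), so slot 3 = 8.
The 7 still-open variables draw from only 7 values {5, 6, 7, 9, 10, 11, 12}, so each is used; only slot 2 can be 10, hence slot 2 = 10.
Among the 6 still-open variables, 5 fits only slot 5 (and all 6 values in {5, 6, 7, 9, 11, 12} must be used), so slot 5 = 5.
The 2 variables slot 1 and slot 7 are confined to {9, 12}, which locks those values in; drop them from slot 4.
No further eliminations apply; slot 4 can still be any of 6, 7, 11.

6, 7, 11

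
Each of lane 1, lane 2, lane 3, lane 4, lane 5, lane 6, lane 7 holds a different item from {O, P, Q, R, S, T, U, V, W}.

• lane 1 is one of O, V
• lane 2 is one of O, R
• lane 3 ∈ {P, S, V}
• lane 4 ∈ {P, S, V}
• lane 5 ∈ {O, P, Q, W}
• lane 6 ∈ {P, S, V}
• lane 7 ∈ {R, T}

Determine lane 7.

lane 3, lane 4, lane 6 between them cover only {P, S, V} — a naked triple. Remove those values from lane 1, lane 5.
lane 1's domain is down to {O}, so lane 1 = O. Eliminate O elsewhere: lane 2, lane 5.
lane 2 has just one choice, so lane 2 = R. Strike R from lane 7.
So lane 7 = T.

T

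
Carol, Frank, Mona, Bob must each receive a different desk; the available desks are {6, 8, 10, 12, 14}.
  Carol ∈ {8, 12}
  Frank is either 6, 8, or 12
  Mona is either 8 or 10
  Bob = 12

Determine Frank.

Bob has just one choice, so Bob = 12. Remove 12 from Carol, Frank.
That leaves Carol = 8. Strike 8 from Frank, Mona.
So Frank = 6.

6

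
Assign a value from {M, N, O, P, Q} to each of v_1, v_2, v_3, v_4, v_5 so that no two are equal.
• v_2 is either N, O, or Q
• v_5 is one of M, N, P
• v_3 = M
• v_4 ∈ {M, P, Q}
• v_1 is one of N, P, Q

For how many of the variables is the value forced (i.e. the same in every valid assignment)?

v_3 has just one choice, so v_3 = M. Strike M from v_4, v_5.
The 4 still-open variables together cover exactly {N, O, P, Q} — 4 values for 4 variables — and O appears only in v_2's list, so v_2 = O.
Determined: v_2=O, v_3=M. The other variables each still have more than one consistent value. That makes 2.

2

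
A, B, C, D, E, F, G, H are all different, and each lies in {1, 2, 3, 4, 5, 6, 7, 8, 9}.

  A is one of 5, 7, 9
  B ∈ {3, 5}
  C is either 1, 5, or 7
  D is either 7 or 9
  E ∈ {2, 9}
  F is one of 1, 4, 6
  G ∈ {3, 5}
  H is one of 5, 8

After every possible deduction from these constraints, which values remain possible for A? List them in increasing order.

B and G between them cover only {3, 5} — a naked pair. Remove those values from A, C, H.
H must be 8 (only option left).
The 2 variables A and D are confined to {7, 9}, which locks those values in; drop them from C, E.
C's domain is down to {1}, so C = 1. Eliminate 1 elsewhere: F.
E must be 2 (only option left).
No further eliminations apply; A can still be any of 7, 9.

7, 9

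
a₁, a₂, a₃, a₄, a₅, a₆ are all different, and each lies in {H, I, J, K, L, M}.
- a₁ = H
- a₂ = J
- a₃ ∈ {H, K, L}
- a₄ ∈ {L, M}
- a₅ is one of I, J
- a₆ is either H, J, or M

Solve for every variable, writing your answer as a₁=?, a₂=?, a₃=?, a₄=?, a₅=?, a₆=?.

a₁ has just one choice, so a₁ = H. Eliminate H elsewhere: a₃, a₆.
a₂ has just one choice, so a₂ = J. Strike J from a₅, a₆.
That leaves a₅ = I.
That leaves a₆ = M. Eliminate M elsewhere: a₄.
a₄ must be L (only option left). So a₃ can't be L.
a₃ has just one choice, so a₃ = K.

a₁=H, a₂=J, a₃=K, a₄=L, a₅=I, a₆=M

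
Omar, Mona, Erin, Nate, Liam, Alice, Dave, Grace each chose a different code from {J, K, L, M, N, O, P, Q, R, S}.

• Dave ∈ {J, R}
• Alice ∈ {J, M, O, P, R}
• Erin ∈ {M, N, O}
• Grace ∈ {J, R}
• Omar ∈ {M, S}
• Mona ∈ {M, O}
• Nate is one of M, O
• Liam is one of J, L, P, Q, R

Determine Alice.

Mona and Nate share exactly the 2 values {M, O}; by pigeonhole those values go to them, so strike M, O from Omar, Erin, Alice.
Omar must be S (only option left).
Erin has just one choice, so Erin = N.
Dave and Grace share exactly the 2 values {J, R}; by pigeonhole those values go to them, so strike J, R from Liam, Alice.
So Alice = P.

P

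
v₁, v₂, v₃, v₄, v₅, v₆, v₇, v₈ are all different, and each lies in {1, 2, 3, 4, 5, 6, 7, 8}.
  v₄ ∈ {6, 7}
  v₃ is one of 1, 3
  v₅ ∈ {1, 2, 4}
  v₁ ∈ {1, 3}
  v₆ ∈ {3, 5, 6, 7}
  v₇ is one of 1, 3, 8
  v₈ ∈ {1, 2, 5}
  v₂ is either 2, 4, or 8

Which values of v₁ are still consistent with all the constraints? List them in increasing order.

1, 3

v₁ and v₃ between them cover only {1, 3} — a naked pair. Remove those values from v₅, v₆, v₇, v₈.
v₇ must be 8 (only option left). Eliminate 8 elsewhere: v₂.
v₂ and v₅ share exactly the 2 values {2, 4}; by pigeonhole those values go to them, so strike 2, 4 from v₈.
v₈ has just one choice, so v₈ = 5. Remove 5 from v₆.
No further eliminations apply; v₁ can still be any of 1, 3.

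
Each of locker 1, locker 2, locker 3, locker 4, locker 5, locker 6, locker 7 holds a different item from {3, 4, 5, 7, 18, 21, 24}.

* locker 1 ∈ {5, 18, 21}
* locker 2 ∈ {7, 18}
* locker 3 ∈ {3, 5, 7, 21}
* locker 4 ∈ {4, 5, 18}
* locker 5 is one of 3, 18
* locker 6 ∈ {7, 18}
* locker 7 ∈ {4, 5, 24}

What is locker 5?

The 7 variables together cover exactly {3, 4, 5, 7, 18, 21, 24} — 7 values for 7 variables — and 24 appears only in locker 7's list, so locker 7 = 24.
The 6 still-open variables draw from only 6 values {3, 4, 5, 7, 18, 21}, so each is used; only locker 4 can be 4, hence locker 4 = 4.
The 2 variables locker 2 and locker 6 are confined to {7, 18}, which locks those values in; drop them from locker 1, locker 3, locker 5.
So locker 5 = 3.

3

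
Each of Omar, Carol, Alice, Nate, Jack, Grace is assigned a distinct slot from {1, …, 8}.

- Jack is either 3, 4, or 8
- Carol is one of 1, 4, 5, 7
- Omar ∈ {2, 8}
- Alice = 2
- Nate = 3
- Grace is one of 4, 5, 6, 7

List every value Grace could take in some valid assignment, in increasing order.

Alice must be 2 (only option left). Remove 2 from Omar.
Nate has just one choice, so Nate = 3. Strike 3 from Jack.
Omar must be 8 (only option left). So Jack can't be 8.
Jack must be 4 (only option left). Remove 4 from Carol, Grace.
No further eliminations apply; Grace can still be any of 5, 6, 7.

5, 6, 7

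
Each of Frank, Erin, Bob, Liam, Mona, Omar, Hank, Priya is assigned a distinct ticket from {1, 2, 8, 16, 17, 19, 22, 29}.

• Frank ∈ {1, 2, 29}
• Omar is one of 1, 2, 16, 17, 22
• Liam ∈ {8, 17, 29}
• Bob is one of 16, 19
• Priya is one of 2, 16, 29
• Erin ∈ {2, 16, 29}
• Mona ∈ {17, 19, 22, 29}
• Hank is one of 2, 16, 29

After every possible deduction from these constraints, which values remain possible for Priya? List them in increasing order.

2, 16, 29

The 8 variables together cover exactly {1, 2, 8, 16, 17, 19, 22, 29} — 8 values for 8 variables — and 8 appears only in Liam's list, so Liam = 8.
Erin, Hank, Priya between them cover only {2, 16, 29} — a naked triple. Remove those values from Frank, Bob, Mona, Omar.
Frank's domain is down to {1}, so Frank = 1. Strike 1 from Omar.
Bob must be 19 (only option left). Strike 19 from Mona.
No further eliminations apply; Priya can still be any of 2, 16, 29.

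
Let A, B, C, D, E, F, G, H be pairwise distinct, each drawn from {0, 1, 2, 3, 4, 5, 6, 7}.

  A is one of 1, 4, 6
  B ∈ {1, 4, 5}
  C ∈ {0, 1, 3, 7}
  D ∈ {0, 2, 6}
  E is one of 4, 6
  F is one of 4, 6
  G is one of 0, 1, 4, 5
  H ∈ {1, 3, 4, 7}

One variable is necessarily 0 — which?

Among the 8 variables, 2 fits only D (and all 8 values in {0, 1, 2, 3, 4, 5, 6, 7} must be used), so D = 2.
E and F share exactly the 2 values {4, 6}; by pigeonhole those values go to them, so strike 4, 6 from A, B, G, H.
A's domain is down to {1}, so A = 1. Strike 1 from B, C, G, H.
B's domain is down to {5}, so B = 5. Remove 5 from G.
So 0 goes to G.

G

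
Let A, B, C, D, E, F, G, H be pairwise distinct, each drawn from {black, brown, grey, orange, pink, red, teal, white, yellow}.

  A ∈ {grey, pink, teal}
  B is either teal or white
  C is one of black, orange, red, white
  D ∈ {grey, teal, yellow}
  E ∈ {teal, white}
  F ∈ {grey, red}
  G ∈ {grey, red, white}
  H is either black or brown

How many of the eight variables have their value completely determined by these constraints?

2

The 2 variables B and E are confined to {teal, white}, which locks those values in; drop them from A, C, D, G.
The 2 variables F and G are confined to {grey, red}, which locks those values in; drop them from A, C, D.
A has just one choice, so A = pink.
That leaves D = yellow.
Determined: A=pink, D=yellow. The other variables each still have more than one consistent value. That makes 2.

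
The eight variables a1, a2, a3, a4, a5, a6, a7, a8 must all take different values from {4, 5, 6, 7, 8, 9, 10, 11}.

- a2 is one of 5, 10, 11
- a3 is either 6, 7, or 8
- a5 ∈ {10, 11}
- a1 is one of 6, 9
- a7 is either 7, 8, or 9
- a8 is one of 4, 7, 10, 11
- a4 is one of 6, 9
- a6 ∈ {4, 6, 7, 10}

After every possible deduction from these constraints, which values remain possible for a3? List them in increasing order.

Among the 8 variables, 5 fits only a2 (and all 8 values in {4, 5, 6, 7, 8, 9, 10, 11} must be used), so a2 = 5.
a1 and a4 between them cover only {6, 9} — a naked pair. Remove those values from a3, a6, a7.
The 2 variables a3 and a7 are confined to {7, 8}, which locks those values in; drop them from a6, a8.
No further eliminations apply; a3 can still be any of 7, 8.

7, 8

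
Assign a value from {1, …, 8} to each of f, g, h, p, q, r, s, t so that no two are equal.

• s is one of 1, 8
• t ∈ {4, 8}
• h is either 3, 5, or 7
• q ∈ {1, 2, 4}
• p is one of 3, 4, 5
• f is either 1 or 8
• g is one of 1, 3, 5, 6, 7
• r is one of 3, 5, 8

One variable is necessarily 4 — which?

Among the 8 variables, 2 fits only q (and all 8 values in {1, 2, 3, 4, 5, 6, 7, 8} must be used), so q = 2.
The 7 still-open variables draw from only 7 values {1, 3, 4, 5, 6, 7, 8}, so each is used; only g can be 6, hence g = 6.
The 6 still-open variables together cover exactly {1, 3, 4, 5, 7, 8} — 6 values for 6 variables — and 7 appears only in h's list, so h = 7.
f and s between them cover only {1, 8} — a naked pair. Remove those values from r, t.
So 4 goes to t.

t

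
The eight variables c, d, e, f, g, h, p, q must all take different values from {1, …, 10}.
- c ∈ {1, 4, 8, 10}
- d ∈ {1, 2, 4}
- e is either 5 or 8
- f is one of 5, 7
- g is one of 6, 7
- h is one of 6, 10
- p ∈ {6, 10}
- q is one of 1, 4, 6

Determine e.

8

The 8 variables together cover exactly {1, 2, 4, 5, 6, 7, 8, 10} — 8 values for 8 variables — and 2 appears only in d's list, so d = 2.
h and p between them cover only {6, 10} — a naked pair. Remove those values from c, g, q.
g must be 7 (only option left). Strike 7 from f.
f must be 5 (only option left). Strike 5 from e.
So e = 8.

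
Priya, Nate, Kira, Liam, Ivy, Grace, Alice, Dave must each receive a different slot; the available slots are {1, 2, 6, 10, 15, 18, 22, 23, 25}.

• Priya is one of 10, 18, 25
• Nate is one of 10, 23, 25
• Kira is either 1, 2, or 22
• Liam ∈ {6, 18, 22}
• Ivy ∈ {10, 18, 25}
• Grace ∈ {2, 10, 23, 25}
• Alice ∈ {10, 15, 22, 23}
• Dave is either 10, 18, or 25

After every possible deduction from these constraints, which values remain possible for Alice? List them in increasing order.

15, 22

The 3 variables Priya, Ivy, Dave are confined to {10, 18, 25}, which locks those values in; drop them from Nate, Liam, Grace, Alice.
Nate has just one choice, so Nate = 23. Strike 23 from Grace, Alice.
Grace has just one choice, so Grace = 2. Eliminate 2 elsewhere: Kira.
No further eliminations apply; Alice can still be any of 15, 22.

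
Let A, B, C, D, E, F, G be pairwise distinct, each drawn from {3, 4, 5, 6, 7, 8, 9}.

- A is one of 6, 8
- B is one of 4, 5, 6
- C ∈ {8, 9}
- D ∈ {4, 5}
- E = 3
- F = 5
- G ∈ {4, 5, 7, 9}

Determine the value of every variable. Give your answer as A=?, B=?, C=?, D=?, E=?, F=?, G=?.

A=8, B=6, C=9, D=4, E=3, F=5, G=7

E must be 3 (only option left).
F must be 5 (only option left). So B, D, G can't be 5.
D must be 4 (only option left). Remove 4 from B, G.
B must be 6 (only option left). Remove 6 from A.
A must be 8 (only option left). Eliminate 8 elsewhere: C.
C has just one choice, so C = 9. Strike 9 from G.
G has just one choice, so G = 7.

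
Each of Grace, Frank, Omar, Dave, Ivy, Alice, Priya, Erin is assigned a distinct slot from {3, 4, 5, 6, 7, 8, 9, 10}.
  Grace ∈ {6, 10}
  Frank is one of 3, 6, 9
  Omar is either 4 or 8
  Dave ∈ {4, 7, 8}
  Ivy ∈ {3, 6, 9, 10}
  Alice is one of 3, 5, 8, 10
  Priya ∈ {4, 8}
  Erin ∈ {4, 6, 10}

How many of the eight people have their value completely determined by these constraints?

2

Among the 8 variables, 5 fits only Alice (and all 8 values in {3, 4, 5, 6, 7, 8, 9, 10} must be used), so Alice = 5.
The 7 still-open variables together cover exactly {3, 4, 6, 7, 8, 9, 10} — 7 values for 7 variables — and 7 appears only in Dave's list, so Dave = 7.
The 2 variables Omar and Priya are confined to {4, 8}, which locks those values in; drop them from Erin.
Grace and Erin between them cover only {6, 10} — a naked pair. Remove those values from Frank, Ivy.
Determined: Dave=7, Alice=5. The other people each still have more than one consistent value. That makes 2.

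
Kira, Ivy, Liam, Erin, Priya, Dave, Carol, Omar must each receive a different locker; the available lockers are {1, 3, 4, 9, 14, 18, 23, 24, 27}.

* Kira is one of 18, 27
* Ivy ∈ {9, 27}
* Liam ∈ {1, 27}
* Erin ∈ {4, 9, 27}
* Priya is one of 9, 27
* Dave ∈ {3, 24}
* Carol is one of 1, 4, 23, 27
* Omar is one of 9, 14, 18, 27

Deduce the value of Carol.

23

Ivy and Priya share exactly the 2 values {9, 27}; by pigeonhole those values go to them, so strike 9, 27 from Kira, Liam, Erin, Carol, Omar.
Kira must be 18 (only option left). Strike 18 from Omar.
That leaves Liam = 1. Eliminate 1 elsewhere: Carol.
Erin must be 4 (only option left). Remove 4 from Carol.
So Carol = 23.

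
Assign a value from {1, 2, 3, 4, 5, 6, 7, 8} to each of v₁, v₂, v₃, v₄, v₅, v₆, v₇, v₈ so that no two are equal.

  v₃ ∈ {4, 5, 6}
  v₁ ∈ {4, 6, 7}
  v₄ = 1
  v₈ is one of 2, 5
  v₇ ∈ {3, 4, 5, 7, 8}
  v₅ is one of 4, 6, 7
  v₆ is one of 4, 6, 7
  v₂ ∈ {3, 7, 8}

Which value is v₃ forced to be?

v₄ has just one choice, so v₄ = 1.
Among the 7 still-open variables, 2 fits only v₈ (and all 7 values in {2, 3, 4, 5, 6, 7, 8} must be used), so v₈ = 2.
The 3 variables v₁, v₅, v₆ are confined to {4, 6, 7}, which locks those values in; drop them from v₂, v₃, v₇.
So v₃ = 5.

5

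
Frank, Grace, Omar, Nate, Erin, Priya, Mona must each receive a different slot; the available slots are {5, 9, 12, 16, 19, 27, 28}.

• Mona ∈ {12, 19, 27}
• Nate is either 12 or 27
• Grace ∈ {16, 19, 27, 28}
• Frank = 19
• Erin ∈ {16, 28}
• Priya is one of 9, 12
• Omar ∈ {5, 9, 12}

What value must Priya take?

9

Frank has just one choice, so Frank = 19. Remove 19 from Grace, Mona.
The 6 still-open variables draw from only 6 values {5, 9, 12, 16, 27, 28}, so each is used; only Omar can be 5, hence Omar = 5.
The 5 still-open variables together cover exactly {9, 12, 16, 27, 28} — 5 values for 5 variables — and 9 appears only in Priya's list, so Priya = 9.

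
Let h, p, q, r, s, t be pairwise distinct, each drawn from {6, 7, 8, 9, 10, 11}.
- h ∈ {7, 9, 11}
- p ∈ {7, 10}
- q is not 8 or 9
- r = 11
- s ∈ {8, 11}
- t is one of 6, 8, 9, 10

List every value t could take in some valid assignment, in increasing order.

6, 9, 10

r must be 11 (only option left). Strike 11 from h, q, s.
s's domain is down to {8}, so s = 8. Eliminate 8 elsewhere: t.
No further eliminations apply; t can still be any of 6, 9, 10.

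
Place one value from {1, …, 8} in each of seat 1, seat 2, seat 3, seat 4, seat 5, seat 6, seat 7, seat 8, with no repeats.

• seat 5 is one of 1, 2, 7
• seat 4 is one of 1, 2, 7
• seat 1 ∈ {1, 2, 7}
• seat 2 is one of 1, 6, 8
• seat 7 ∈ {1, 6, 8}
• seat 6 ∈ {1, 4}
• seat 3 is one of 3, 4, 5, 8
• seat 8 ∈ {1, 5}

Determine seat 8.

5

The 8 variables together cover exactly {1, 2, 3, 4, 5, 6, 7, 8} — 8 values for 8 variables — and 3 appears only in seat 3's list, so seat 3 = 3.
The 7 still-open variables together cover exactly {1, 2, 4, 5, 6, 7, 8} — 7 values for 7 variables — and 4 appears only in seat 6's list, so seat 6 = 4.
The 6 still-open variables together cover exactly {1, 2, 5, 6, 7, 8} — 6 values for 6 variables — and 5 appears only in seat 8's list, so seat 8 = 5.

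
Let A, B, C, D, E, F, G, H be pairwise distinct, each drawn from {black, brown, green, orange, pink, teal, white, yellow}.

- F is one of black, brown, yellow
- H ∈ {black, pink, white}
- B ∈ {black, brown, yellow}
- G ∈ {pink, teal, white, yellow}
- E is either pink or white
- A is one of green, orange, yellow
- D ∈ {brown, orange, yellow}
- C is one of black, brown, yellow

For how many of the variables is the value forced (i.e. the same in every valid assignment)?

3

Among the 8 variables, green fits only A (and all 8 values in {black, brown, green, orange, pink, teal, white, yellow} must be used), so A = green.
Among the 7 still-open variables, orange fits only D (and all 7 values in {black, brown, orange, pink, teal, white, yellow} must be used), so D = orange.
The 6 still-open variables together cover exactly {black, brown, pink, teal, white, yellow} — 6 values for 6 variables — and teal appears only in G's list, so G = teal.
The 3 variables B, C, F are confined to {black, brown, yellow}, which locks those values in; drop them from H.
Determined: A=green, D=orange, G=teal. The other variables each still have more than one consistent value. That makes 3.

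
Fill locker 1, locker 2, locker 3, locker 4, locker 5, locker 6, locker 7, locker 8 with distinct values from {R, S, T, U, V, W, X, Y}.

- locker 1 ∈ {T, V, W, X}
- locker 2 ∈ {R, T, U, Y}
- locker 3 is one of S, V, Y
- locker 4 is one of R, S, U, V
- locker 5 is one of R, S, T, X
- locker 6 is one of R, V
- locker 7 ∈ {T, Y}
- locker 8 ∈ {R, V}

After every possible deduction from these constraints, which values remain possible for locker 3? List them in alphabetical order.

The 8 variables draw from only 8 values {R, S, T, U, V, W, X, Y}, so each is used; only locker 1 can be W, hence locker 1 = W.
Among the 7 still-open variables, X fits only locker 5 (and all 7 values in {R, S, T, U, V, X, Y} must be used), so locker 5 = X.
locker 6 and locker 8 between them cover only {R, V} — a naked pair. Remove those values from locker 2, locker 3, locker 4.
No further eliminations apply; locker 3 can still be any of S, Y.

S, Y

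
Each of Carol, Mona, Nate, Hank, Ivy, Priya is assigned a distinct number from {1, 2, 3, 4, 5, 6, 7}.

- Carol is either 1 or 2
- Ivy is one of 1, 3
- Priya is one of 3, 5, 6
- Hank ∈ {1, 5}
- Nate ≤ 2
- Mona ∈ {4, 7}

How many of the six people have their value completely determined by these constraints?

3

The 2 variables Carol and Nate are confined to {1, 2}, which locks those values in; drop them from Hank, Ivy.
Hank's domain is down to {5}, so Hank = 5. So Priya can't be 5.
Ivy must be 3 (only option left). Remove 3 from Priya.
Priya has just one choice, so Priya = 6.
Determined: Hank=5, Ivy=3, Priya=6. The other people each still have more than one consistent value. That makes 3.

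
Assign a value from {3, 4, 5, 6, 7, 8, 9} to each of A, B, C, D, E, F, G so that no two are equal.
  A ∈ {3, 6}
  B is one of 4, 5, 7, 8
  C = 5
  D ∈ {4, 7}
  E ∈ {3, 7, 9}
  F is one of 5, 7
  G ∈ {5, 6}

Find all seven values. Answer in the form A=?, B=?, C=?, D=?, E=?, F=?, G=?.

C has just one choice, so C = 5. Strike 5 from B, F, G.
F has just one choice, so F = 7. Strike 7 from B, D, E.
G must be 6 (only option left). Remove 6 from A.
A has just one choice, so A = 3. So E can't be 3.
D's domain is down to {4}, so D = 4. Strike 4 from B.
That leaves E = 9.
That leaves B = 8.

A=3, B=8, C=5, D=4, E=9, F=7, G=6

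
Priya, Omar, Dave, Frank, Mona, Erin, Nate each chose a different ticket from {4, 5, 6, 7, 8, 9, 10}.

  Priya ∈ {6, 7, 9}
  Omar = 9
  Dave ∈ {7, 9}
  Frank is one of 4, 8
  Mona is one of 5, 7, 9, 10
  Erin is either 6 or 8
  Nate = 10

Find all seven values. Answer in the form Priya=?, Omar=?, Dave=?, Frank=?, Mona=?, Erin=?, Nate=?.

Omar must be 9 (only option left). Strike 9 from Priya, Dave, Mona.
That leaves Dave = 7. Remove 7 from Priya, Mona.
That leaves Nate = 10. So Mona can't be 10.
Priya's domain is down to {6}, so Priya = 6. Remove 6 from Erin.
That leaves Mona = 5.
Erin has just one choice, so Erin = 8. Eliminate 8 elsewhere: Frank.
Frank has just one choice, so Frank = 4.

Priya=6, Omar=9, Dave=7, Frank=4, Mona=5, Erin=8, Nate=10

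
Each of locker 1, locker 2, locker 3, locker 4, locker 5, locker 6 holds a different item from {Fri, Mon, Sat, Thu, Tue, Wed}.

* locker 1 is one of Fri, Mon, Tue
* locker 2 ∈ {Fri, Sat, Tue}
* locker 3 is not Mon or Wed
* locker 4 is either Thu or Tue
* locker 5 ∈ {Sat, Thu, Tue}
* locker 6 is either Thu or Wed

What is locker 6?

Wed

The 6 variables draw from only 6 values {Fri, Mon, Sat, Thu, Tue, Wed}, so each is used; only locker 1 can be Mon, hence locker 1 = Mon.
Among the 5 still-open variables, Wed fits only locker 6 (and all 5 values in {Fri, Sat, Thu, Tue, Wed} must be used), so locker 6 = Wed.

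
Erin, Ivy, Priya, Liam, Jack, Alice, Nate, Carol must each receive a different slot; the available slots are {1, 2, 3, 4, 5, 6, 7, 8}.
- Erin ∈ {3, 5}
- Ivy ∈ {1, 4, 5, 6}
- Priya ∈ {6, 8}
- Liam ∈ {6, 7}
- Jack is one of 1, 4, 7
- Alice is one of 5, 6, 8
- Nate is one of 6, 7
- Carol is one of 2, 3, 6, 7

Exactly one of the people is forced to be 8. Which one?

Priya

Among the 8 variables, 2 fits only Carol (and all 8 values in {1, 2, 3, 4, 5, 6, 7, 8} must be used), so Carol = 2.
The 7 still-open variables together cover exactly {1, 3, 4, 5, 6, 7, 8} — 7 values for 7 variables — and 3 appears only in Erin's list, so Erin = 3.
The 2 variables Liam and Nate are confined to {6, 7}, which locks those values in; drop them from Ivy, Priya, Jack, Alice.
So 8 goes to Priya.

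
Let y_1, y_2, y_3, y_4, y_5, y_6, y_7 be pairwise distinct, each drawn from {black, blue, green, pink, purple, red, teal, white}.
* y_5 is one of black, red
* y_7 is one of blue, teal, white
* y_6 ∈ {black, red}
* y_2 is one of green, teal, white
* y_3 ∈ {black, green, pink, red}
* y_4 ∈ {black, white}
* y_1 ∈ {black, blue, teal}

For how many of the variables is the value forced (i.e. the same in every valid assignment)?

The 7 variables together cover exactly {black, blue, green, pink, red, teal, white} — 7 values for 7 variables — and pink appears only in y_3's list, so y_3 = pink.
Among the 6 still-open variables, green fits only y_2 (and all 6 values in {black, blue, green, red, teal, white} must be used), so y_2 = green.
y_5 and y_6 between them cover only {black, red} — a naked pair. Remove those values from y_1, y_4.
That leaves y_4 = white. Eliminate white elsewhere: y_7.
Determined: y_2=green, y_3=pink, y_4=white. The other variables each still have more than one consistent value. That makes 3.

3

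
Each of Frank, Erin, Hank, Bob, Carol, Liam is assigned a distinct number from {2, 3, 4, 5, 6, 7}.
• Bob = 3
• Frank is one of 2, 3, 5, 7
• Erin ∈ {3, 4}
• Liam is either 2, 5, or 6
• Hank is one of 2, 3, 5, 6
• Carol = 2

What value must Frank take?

Bob's domain is down to {3}, so Bob = 3. So Frank, Erin, Hank can't be 3.
That leaves Carol = 2. So Frank, Hank, Liam can't be 2.
Erin has just one choice, so Erin = 4.
Among the 3 still-open variables, 7 fits only Frank (and all 3 values in {5, 6, 7} must be used), so Frank = 7.

7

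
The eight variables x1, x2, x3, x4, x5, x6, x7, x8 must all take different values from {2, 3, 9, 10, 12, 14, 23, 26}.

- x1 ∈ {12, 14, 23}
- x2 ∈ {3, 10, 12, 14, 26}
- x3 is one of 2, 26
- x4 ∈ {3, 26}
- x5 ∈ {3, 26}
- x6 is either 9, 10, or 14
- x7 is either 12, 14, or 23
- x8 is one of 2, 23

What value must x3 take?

2

The 8 variables together cover exactly {2, 3, 9, 10, 12, 14, 23, 26} — 8 values for 8 variables — and 9 appears only in x6's list, so x6 = 9.
The 7 still-open variables draw from only 7 values {2, 3, 10, 12, 14, 23, 26}, so each is used; only x2 can be 10, hence x2 = 10.
x4 and x5 between them cover only {3, 26} — a naked pair. Remove those values from x3.
So x3 = 2.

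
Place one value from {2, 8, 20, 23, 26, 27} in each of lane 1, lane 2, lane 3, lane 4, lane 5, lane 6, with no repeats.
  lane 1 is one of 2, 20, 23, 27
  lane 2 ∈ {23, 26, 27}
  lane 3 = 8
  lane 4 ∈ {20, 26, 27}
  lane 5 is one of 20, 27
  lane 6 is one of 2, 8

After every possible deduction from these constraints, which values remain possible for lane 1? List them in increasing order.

lane 3 must be 8 (only option left). Eliminate 8 elsewhere: lane 6.
That leaves lane 6 = 2. Eliminate 2 elsewhere: lane 1.
No further eliminations apply; lane 1 can still be any of 20, 23, 27.

20, 23, 27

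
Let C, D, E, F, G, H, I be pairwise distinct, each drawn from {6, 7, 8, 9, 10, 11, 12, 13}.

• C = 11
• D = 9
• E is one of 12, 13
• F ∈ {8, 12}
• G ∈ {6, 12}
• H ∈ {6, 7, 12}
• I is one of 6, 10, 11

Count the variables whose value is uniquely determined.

C must be 11 (only option left). Strike 11 from I.
That leaves D = 9.
Determined: C=11, D=9. The other variables each still have more than one consistent value. That makes 2.

2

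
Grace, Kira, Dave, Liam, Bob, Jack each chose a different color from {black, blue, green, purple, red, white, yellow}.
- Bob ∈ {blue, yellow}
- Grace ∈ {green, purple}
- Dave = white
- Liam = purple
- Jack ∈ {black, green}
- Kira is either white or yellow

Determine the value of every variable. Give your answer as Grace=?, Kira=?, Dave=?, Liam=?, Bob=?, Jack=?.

Grace=green, Kira=yellow, Dave=white, Liam=purple, Bob=blue, Jack=black

Dave must be white (only option left). Eliminate white elsewhere: Kira.
Liam must be purple (only option left). Eliminate purple elsewhere: Grace.
Grace has just one choice, so Grace = green. Eliminate green elsewhere: Jack.
Kira's domain is down to {yellow}, so Kira = yellow. Strike yellow from Bob.
That leaves Bob = blue.
That leaves Jack = black.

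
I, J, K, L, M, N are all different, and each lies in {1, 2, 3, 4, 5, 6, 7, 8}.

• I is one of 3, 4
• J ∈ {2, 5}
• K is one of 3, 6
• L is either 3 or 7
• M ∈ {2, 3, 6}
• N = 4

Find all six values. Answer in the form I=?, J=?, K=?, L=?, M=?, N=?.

N's domain is down to {4}, so N = 4. Remove 4 from I.
I must be 3 (only option left). Remove 3 from K, L, M.
K must be 6 (only option left). Eliminate 6 elsewhere: M.
L must be 7 (only option left).
M must be 2 (only option left). Eliminate 2 elsewhere: J.
J's domain is down to {5}, so J = 5.

I=3, J=5, K=6, L=7, M=2, N=4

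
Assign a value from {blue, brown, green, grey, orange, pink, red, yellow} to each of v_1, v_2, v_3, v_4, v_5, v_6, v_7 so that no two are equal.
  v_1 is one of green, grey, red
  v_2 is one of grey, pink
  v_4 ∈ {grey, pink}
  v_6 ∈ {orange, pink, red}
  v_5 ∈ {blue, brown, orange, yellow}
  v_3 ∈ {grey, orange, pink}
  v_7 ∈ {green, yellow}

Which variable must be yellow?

v_7

v_2 and v_4 between them cover only {grey, pink} — a naked pair. Remove those values from v_1, v_3, v_6.
That leaves v_3 = orange. Strike orange from v_5, v_6.
v_6 must be red (only option left). Eliminate red elsewhere: v_1.
That leaves v_1 = green. Remove green from v_7.
So yellow goes to v_7.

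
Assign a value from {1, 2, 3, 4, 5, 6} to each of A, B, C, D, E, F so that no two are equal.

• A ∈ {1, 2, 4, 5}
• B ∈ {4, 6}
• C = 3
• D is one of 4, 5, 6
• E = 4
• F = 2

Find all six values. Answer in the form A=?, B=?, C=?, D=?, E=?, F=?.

A=1, B=6, C=3, D=5, E=4, F=2

C's domain is down to {3}, so C = 3.
E must be 4 (only option left). So A, B, D can't be 4.
F has just one choice, so F = 2. Eliminate 2 elsewhere: A.
B must be 6 (only option left). Remove 6 from D.
D must be 5 (only option left). Remove 5 from A.
A's domain is down to {1}, so A = 1.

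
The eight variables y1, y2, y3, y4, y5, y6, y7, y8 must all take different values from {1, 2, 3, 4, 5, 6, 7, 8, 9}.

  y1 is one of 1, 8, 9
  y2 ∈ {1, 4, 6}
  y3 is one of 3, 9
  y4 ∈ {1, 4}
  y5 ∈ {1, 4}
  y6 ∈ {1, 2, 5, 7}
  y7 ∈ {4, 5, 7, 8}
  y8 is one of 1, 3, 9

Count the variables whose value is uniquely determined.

2

The 2 variables y4 and y5 are confined to {1, 4}, which locks those values in; drop them from y1, y2, y6, y7, y8.
y2 must be 6 (only option left).
The 2 variables y3 and y8 are confined to {3, 9}, which locks those values in; drop them from y1.
y1 has just one choice, so y1 = 8. Eliminate 8 elsewhere: y7.
Determined: y1=8, y2=6. The other variables each still have more than one consistent value. That makes 2.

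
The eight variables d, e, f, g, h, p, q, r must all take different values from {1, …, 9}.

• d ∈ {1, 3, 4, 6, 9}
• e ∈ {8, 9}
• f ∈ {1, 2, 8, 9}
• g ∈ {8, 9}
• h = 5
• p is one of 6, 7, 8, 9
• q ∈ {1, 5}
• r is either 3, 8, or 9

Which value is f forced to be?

h has just one choice, so h = 5. Strike 5 from q.
q has just one choice, so q = 1. Remove 1 from d, f.
e and g between them cover only {8, 9} — a naked pair. Remove those values from d, f, p, r.
So f = 2.

2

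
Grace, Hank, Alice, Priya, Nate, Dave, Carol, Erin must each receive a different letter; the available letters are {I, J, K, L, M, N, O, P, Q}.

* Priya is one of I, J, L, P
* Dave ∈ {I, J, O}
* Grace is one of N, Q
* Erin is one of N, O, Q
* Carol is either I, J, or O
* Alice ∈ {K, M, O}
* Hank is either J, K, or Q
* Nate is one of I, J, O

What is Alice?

M

The 3 variables Nate, Dave, Carol are confined to {I, J, O}, which locks those values in; drop them from Hank, Alice, Priya, Erin.
Grace and Erin between them cover only {N, Q} — a naked pair. Remove those values from Hank.
Hank's domain is down to {K}, so Hank = K. Eliminate K elsewhere: Alice.
So Alice = M.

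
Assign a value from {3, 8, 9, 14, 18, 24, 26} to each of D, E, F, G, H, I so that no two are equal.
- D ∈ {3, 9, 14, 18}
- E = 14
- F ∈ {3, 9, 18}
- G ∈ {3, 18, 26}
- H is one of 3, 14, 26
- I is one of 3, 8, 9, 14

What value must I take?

8

E's domain is down to {14}, so E = 14. So D, H, I can't be 14.
The 5 still-open variables together cover exactly {3, 8, 9, 18, 26} — 5 values for 5 variables — and 8 appears only in I's list, so I = 8.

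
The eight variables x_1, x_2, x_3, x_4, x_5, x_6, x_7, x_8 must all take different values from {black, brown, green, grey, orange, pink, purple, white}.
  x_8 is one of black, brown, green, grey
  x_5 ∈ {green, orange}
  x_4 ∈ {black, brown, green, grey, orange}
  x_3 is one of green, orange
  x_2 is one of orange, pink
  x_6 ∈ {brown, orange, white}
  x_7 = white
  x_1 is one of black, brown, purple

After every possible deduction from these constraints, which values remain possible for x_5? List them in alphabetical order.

x_7 must be white (only option left). So x_6 can't be white.
The 7 still-open variables draw from only 7 values {black, brown, green, grey, orange, pink, purple}, so each is used; only x_2 can be pink, hence x_2 = pink.
The 6 still-open variables together cover exactly {black, brown, green, grey, orange, purple} — 6 values for 6 variables — and purple appears only in x_1's list, so x_1 = purple.
x_3 and x_5 between them cover only {green, orange} — a naked pair. Remove those values from x_4, x_6, x_8.
x_6 must be brown (only option left). Remove brown from x_4, x_8.
No further eliminations apply; x_5 can still be any of green, orange.

green, orange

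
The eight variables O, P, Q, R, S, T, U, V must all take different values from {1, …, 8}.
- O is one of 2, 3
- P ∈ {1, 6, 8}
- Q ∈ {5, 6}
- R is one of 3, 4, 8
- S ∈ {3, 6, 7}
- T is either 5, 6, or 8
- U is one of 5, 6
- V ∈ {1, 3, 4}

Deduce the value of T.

8

The 8 variables together cover exactly {1, 2, 3, 4, 5, 6, 7, 8} — 8 values for 8 variables — and 2 appears only in O's list, so O = 2.
Among the 7 still-open variables, 7 fits only S (and all 7 values in {1, 3, 4, 5, 6, 7, 8} must be used), so S = 7.
Q and U share exactly the 2 values {5, 6}; by pigeonhole those values go to them, so strike 5, 6 from P, T.
So T = 8.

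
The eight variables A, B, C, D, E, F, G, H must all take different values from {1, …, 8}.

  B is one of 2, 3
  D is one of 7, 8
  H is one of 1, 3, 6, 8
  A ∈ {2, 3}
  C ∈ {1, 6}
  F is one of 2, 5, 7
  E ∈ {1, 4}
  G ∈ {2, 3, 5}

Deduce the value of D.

8

The 8 variables together cover exactly {1, 2, 3, 4, 5, 6, 7, 8} — 8 values for 8 variables — and 4 appears only in E's list, so E = 4.
A and B share exactly the 2 values {2, 3}; by pigeonhole those values go to them, so strike 2, 3 from F, G, H.
G has just one choice, so G = 5. Eliminate 5 elsewhere: F.
That leaves F = 7. Strike 7 from D.
So D = 8.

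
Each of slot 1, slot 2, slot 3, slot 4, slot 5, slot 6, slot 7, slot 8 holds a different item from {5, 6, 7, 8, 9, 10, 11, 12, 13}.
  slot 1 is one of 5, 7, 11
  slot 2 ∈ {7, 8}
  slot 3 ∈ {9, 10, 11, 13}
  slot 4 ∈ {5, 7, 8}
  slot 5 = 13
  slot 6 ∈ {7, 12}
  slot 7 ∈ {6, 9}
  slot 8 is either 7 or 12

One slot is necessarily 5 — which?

slot 5 has just one choice, so slot 5 = 13. So slot 3 can't be 13.
slot 6 and slot 8 share exactly the 2 values {7, 12}; by pigeonhole those values go to them, so strike 7, 12 from slot 1, slot 2, slot 4.
slot 2 must be 8 (only option left). Eliminate 8 elsewhere: slot 4.
So 5 goes to slot 4.

slot 4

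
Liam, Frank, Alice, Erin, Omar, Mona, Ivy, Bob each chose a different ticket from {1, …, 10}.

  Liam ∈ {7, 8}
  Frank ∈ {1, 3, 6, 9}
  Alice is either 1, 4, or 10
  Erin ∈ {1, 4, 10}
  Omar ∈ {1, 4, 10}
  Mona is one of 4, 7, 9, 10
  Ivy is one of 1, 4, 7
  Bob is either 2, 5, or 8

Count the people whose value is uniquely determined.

The 3 variables Alice, Erin, Omar are confined to {1, 4, 10}, which locks those values in; drop them from Frank, Mona, Ivy.
Ivy has just one choice, so Ivy = 7. Strike 7 from Liam, Mona.
Liam's domain is down to {8}, so Liam = 8. Remove 8 from Bob.
Mona's domain is down to {9}, so Mona = 9. Remove 9 from Frank.
Determined: Liam=8, Mona=9, Ivy=7. The other people each still have more than one consistent value. That makes 3.

3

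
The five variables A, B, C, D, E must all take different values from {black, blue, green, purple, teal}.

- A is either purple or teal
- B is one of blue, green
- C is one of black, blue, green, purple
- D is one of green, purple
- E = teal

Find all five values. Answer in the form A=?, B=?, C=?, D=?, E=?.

E must be teal (only option left). Remove teal from A.
A has just one choice, so A = purple. Eliminate purple elsewhere: C, D.
D must be green (only option left). Remove green from B, C.
B has just one choice, so B = blue. So C can't be blue.
C must be black (only option left).

A=purple, B=blue, C=black, D=green, E=teal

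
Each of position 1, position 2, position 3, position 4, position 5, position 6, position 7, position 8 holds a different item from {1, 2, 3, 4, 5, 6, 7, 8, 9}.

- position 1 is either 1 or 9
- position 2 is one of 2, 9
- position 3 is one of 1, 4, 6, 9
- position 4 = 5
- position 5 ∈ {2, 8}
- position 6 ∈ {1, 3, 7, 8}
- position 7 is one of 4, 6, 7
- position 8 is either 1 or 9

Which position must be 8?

position 5

position 4's domain is down to {5}, so position 4 = 5.
position 1 and position 8 share exactly the 2 values {1, 9}; by pigeonhole those values go to them, so strike 1, 9 from position 2, position 3, position 6.
That leaves position 2 = 2. So position 5 can't be 2.
So 8 goes to position 5.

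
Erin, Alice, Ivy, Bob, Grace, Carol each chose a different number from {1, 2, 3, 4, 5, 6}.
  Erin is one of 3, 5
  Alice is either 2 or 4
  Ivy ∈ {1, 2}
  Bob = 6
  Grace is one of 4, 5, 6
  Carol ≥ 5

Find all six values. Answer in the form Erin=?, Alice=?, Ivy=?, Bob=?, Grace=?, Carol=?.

Bob must be 6 (only option left). So Grace, Carol can't be 6.
Carol has just one choice, so Carol = 5. Strike 5 from Erin, Grace.
Erin's domain is down to {3}, so Erin = 3.
Grace has just one choice, so Grace = 4. So Alice can't be 4.
Alice has just one choice, so Alice = 2. Remove 2 from Ivy.
Ivy must be 1 (only option left).

Erin=3, Alice=2, Ivy=1, Bob=6, Grace=4, Carol=5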